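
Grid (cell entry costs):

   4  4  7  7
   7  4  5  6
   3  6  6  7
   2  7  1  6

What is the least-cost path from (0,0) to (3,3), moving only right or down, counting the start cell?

30

Path r0c0 → r0c1 → r1c1 → r1c2 → r2c2 → r3c2 → r3c3: 4 + 4 + 4 + 5 + 6 + 1 + 6 = 30.
(Top row then right column would cost 41.)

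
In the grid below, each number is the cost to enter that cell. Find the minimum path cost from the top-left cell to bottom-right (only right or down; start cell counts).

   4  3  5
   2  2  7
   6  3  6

17

Path [0,0] [1,0] [1,1] [2,1] [2,2]: 4 + 2 + 2 + 3 + 6 = 17.
(Top row then right column would cost 25.)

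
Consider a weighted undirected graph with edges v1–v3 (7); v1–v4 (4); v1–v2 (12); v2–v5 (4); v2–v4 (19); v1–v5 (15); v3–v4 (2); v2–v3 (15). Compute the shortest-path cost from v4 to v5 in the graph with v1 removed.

21

Paths from v4 to v5 avoiding v1:
v4 -> v3 -> v2 -> v5: 2 + 15 + 4 = 21
v4 -> v2 -> v5: 19 + 4 = 23
The minimum is 21.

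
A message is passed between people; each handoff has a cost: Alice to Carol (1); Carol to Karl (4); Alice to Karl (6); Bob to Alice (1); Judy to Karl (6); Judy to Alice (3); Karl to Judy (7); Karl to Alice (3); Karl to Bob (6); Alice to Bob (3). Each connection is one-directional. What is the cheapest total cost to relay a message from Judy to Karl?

6

Candidate routes:
Judy→Karl: 6
Judy→Alice→Carol→Karl: 3 + 1 + 4 = 8
Judy→Alice→Karl: 3 + 6 = 9
Best route has total 6.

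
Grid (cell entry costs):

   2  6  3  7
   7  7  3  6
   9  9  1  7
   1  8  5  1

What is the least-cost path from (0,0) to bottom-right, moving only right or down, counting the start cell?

21

Path [0,0] [0,1] [0,2] [1,2] [2,2] [3,2] [3,3]: 2 + 6 + 3 + 3 + 1 + 5 + 1 = 21.
(Top row then right column would cost 32.)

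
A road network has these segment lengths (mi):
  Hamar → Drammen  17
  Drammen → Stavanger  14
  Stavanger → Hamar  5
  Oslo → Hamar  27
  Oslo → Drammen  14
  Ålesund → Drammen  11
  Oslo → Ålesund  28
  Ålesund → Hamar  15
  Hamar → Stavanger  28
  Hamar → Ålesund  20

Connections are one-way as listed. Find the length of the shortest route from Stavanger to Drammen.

Paths from Stavanger to Drammen:
Stavanger - Hamar - Ålesund - Drammen: 5 + 20 + 11 = 36
Stavanger - Hamar - Drammen: 5 + 17 = 22
Best route has total 22 mi.

22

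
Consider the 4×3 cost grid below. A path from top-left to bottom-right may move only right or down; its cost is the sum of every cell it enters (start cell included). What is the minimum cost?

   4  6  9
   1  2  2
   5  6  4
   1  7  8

21

One optimal route is [0,0] [1,0] [1,1] [1,2] [2,2] [3,2].
Its cost is 4 + 1 + 2 + 2 + 4 + 8 = 21.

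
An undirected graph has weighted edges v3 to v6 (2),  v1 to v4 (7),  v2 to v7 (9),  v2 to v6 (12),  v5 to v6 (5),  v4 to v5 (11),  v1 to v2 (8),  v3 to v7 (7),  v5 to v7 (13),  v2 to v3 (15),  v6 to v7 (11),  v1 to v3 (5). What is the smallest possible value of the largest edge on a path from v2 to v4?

8

Some routes from v2 to v4:
v2-v1-v4: max(8, 7) = 8
v2-v1-v3-v6-v5-v4: max(8, 5, 2, 5, 11) = 11
v2-v7-v3-v1-v4: max(9, 7, 5, 7) = 9
Smallest bottleneck: 8.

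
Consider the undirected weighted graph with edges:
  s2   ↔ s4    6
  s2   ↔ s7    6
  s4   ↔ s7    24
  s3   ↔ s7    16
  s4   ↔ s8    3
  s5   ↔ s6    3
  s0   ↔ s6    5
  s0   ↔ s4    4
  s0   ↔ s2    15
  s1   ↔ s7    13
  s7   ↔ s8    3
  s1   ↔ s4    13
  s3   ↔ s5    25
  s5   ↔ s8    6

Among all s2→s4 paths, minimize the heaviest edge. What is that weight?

6

Some routes from s2 to s4:
s2 → s7 → s8 → s4: max(6, 3, 3) = 6
s2 → s7 → s8 → s5 → s6 → s0 → s4: max(6, 3, 6, 3, 5, 4) = 6
s2 → s4: max(6) = 6
Best route has worst link 6.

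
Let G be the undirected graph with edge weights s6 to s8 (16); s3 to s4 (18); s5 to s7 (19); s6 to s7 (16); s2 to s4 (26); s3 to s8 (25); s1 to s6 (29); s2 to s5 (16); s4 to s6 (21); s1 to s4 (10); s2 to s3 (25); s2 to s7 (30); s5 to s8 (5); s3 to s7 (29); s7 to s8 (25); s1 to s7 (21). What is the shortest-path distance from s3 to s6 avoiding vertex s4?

Comparing a few candidate routes:
s3-s2-s5-s8-s6: 25 + 16 + 5 + 16 = 62
s3-s7-s6: 29 + 16 = 45
s3-s8-s6: 25 + 16 = 41
The minimum is 41.

41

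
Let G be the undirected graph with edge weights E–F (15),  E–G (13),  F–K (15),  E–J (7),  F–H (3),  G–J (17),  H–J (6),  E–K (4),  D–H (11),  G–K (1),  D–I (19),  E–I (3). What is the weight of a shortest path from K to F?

15

Checking several routes:
K→G→J→H→F: 1 + 17 + 6 + 3 = 27
K→E→J→H→F: 4 + 7 + 6 + 3 = 20
K→E→F: 4 + 15 = 19
K→F: 15
Shortest: 15.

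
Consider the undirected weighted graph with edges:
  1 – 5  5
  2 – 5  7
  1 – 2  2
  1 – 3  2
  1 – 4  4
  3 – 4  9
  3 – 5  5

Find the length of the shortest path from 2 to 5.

Paths from 2 to 5:
2 - 1 - 5: 2 + 5 = 7
2 - 5: 7
2 - 1 - 3 - 5: 2 + 2 + 5 = 9
2 - 1 - 4 - 3 - 5: 2 + 4 + 9 + 5 = 20
The minimum is 7.

7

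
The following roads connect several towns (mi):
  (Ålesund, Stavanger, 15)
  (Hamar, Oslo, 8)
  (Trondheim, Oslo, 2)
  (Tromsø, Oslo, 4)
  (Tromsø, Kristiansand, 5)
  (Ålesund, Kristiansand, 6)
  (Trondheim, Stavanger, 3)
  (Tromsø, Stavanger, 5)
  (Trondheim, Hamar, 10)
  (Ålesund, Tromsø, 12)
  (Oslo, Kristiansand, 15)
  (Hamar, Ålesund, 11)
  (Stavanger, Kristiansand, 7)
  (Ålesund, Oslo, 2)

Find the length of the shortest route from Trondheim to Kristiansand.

A few of the Trondheim→Kristiansand routes:
Trondheim → Oslo → Tromsø → Kristiansand: 2 + 4 + 5 = 11
Trondheim → Oslo → Ålesund → Kristiansand: 2 + 2 + 6 = 10
Trondheim → Stavanger → Kristiansand: 3 + 7 = 10
The minimum is 10 mi.

10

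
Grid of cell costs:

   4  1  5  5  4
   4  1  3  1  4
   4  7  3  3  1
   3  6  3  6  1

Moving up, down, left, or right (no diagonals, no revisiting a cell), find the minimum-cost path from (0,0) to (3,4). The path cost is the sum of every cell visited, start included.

One optimal route is [0,0] -> [0,1] -> [1,1] -> [1,2] -> [1,3] -> [2,3] -> [2,4] -> [3,4].
Its cost is 4 + 1 + 1 + 3 + 1 + 3 + 1 + 1 = 15.

15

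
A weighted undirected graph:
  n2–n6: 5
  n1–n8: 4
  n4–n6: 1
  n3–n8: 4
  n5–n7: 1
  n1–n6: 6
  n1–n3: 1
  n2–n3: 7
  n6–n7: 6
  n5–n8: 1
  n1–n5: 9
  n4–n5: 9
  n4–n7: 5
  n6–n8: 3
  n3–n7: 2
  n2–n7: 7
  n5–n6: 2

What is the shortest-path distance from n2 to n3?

7

Some routes from n2 to n3:
n2-n6-n1-n3: 5 + 6 + 1 = 12
n2-n6-n5-n7-n3: 5 + 2 + 1 + 2 = 10
n2-n3: 7
n2-n6-n5-n8-n3: 5 + 2 + 1 + 4 = 12
n2-n7-n3: 7 + 2 = 9
Best route has total 7.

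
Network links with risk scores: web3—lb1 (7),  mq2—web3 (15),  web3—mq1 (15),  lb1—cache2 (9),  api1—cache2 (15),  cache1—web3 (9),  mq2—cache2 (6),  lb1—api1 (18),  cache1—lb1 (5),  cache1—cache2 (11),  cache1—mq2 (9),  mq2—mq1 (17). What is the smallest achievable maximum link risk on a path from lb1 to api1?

15

A few of the lb1→api1 routes:
lb1 → web3 → cache1 → mq2 → cache2 → api1: max(7, 9, 9, 6, 15) = 15
lb1 → web3 → cache1 → cache2 → api1: max(7, 9, 11, 15) = 15
lb1 → web3 → mq2 → cache1 → cache2 → api1: max(7, 15, 9, 11, 15) = 15
Smallest bottleneck: 15.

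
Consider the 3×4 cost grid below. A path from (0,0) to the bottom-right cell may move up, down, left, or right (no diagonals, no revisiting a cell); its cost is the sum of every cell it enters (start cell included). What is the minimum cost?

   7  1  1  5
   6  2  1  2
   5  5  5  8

20

Cheapest: r0c0→r0c1→r0c2→r1c2→r1c3→r2c3
  7 + 1 + 1 + 1 + 2 + 8 = 20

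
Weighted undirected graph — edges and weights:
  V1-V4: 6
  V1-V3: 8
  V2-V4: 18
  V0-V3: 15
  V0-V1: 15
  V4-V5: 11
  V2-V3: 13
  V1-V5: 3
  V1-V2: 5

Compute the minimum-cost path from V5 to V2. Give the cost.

Some routes from V5 to V2:
V5→V1→V2: 3 + 5 = 8
V5→V4→V1→V2: 11 + 6 + 5 = 22
V5→V1→V4→V2: 3 + 6 + 18 = 27
V5→V1→V3→V2: 3 + 8 + 13 = 24
Shortest: 8.

8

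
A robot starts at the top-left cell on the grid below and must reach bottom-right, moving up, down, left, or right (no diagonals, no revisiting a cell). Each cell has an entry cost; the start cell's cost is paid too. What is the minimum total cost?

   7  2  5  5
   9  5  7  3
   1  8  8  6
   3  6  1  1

Take [0,0] -> [1,0] -> [2,0] -> [3,0] -> [3,1] -> [3,2] -> [3,3] for a total of 7 + 9 + 1 + 3 + 6 + 1 + 1 = 28.

28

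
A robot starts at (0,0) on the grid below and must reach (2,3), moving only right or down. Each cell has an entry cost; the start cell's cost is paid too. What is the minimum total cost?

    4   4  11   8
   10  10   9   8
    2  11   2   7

36

One optimal route is (0,0)→(0,1)→(1,1)→(1,2)→(2,2)→(2,3).
Its cost is 4 + 4 + 10 + 9 + 2 + 7 = 36.
For comparison, the top-then-right route costs 42.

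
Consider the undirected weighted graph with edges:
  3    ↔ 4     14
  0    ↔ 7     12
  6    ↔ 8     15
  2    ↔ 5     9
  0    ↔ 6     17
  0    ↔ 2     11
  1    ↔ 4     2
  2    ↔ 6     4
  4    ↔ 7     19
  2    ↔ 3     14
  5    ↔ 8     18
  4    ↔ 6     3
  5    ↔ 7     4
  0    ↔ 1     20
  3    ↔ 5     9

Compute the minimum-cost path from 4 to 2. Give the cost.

7

Checking several routes:
4→6→2: 3 + 4 = 7
4→7→5→2: 19 + 4 + 9 = 32
4→3→5→2: 14 + 9 + 9 = 32
4→6→0→2: 3 + 17 + 11 = 31
4→3→2: 14 + 14 = 28
The minimum is 7.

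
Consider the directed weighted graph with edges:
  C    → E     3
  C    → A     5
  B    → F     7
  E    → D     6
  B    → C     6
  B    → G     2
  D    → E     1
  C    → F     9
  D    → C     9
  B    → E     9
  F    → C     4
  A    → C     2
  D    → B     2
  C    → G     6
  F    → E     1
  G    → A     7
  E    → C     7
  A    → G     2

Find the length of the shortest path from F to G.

10

Some routes from F to G:
F - E - C - G: 1 + 7 + 6 = 14
F - C - G: 4 + 6 = 10
F - E - D - B - G: 1 + 6 + 2 + 2 = 11
F - C - A - G: 4 + 5 + 2 = 11
The minimum is 10.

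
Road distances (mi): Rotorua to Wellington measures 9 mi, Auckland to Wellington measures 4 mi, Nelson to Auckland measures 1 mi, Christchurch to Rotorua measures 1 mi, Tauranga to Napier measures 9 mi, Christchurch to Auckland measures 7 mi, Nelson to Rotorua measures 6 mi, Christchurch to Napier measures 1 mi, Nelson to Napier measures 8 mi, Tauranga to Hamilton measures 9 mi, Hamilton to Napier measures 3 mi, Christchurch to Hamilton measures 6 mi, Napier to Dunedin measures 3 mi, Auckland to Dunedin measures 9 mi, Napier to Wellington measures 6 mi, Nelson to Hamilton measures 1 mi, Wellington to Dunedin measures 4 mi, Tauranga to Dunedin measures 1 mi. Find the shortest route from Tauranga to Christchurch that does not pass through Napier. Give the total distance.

Comparing a few candidate routes:
Tauranga → Dunedin → Auckland → Christchurch: 1 + 9 + 7 = 17
Tauranga → Dunedin → Wellington → Auckland → Christchurch: 1 + 4 + 4 + 7 = 16
Tauranga → Hamilton → Christchurch: 9 + 6 = 15
Tauranga → Dunedin → Wellington → Rotorua → Christchurch: 1 + 4 + 9 + 1 = 15
Tauranga → Dunedin → Wellington → Auckland → Nelson → Hamilton → Christchurch: 1 + 4 + 4 + 1 + 1 + 6 = 17
Tauranga → Dunedin → Wellington → Auckland → Nelson → Rotorua → Christchurch: 1 + 4 + 4 + 1 + 6 + 1 = 17
Shortest: 15 mi.

15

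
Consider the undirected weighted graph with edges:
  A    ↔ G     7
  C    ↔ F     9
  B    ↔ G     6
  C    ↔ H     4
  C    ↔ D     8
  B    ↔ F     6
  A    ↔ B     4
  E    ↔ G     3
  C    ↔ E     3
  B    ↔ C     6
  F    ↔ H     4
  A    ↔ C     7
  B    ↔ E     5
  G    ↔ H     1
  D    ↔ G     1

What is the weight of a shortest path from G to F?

Checking several routes:
G → E → C → H → F: 3 + 3 + 4 + 4 = 14
G → H → F: 1 + 4 = 5
G → E → B → F: 3 + 5 + 6 = 14
G → H → C → F: 1 + 4 + 9 = 14
G → B → F: 6 + 6 = 12
Shortest: 5.

5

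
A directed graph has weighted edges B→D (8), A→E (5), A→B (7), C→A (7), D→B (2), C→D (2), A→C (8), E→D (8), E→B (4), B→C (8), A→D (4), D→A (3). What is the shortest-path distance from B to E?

16

Paths from B to E:
B→D→A→E: 8 + 3 + 5 = 16
B→C→D→A→E: 8 + 2 + 3 + 5 = 18
B→C→A→E: 8 + 7 + 5 = 20
Shortest: 16.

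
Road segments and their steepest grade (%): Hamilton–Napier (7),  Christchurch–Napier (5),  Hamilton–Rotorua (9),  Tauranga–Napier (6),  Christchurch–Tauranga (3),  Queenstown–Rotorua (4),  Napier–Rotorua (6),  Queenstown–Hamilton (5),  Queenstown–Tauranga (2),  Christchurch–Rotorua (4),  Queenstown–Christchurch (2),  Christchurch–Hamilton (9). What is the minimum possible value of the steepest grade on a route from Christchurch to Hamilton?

5

Some routes from Christchurch to Hamilton:
Christchurch → Rotorua → Queenstown → Hamilton: max(4, 4, 5) = 5
Christchurch → Tauranga → Queenstown → Hamilton: max(3, 2, 5) = 5
Christchurch → Napier → Rotorua → Queenstown → Hamilton: max(5, 6, 4, 5) = 6
Christchurch → Queenstown → Hamilton: max(2, 5) = 5
Christchurch → Napier → Tauranga → Queenstown → Hamilton: max(5, 6, 2, 5) = 6
Best route has worst link 5%.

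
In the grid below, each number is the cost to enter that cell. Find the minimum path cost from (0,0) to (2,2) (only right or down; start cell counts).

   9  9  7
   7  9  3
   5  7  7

Path (0,0) → (0,1) → (0,2) → (1,2) → (2,2): 9 + 9 + 7 + 3 + 7 = 35.

35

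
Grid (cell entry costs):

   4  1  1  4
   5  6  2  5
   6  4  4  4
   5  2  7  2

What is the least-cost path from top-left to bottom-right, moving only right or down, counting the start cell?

18

Path (0,0) (0,1) (0,2) (1,2) (2,2) (2,3) (3,3): 4 + 1 + 1 + 2 + 4 + 4 + 2 = 18.
For comparison, the top-then-right route costs 21.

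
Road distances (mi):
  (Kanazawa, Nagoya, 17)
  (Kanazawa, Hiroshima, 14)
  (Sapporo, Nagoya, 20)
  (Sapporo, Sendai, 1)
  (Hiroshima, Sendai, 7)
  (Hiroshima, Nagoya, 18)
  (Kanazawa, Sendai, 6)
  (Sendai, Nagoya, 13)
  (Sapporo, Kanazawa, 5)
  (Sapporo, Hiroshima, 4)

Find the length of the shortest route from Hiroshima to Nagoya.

Some routes from Hiroshima to Nagoya:
Hiroshima→Sapporo→Kanazawa→Nagoya: 4 + 5 + 17 = 26
Hiroshima→Sapporo→Nagoya: 4 + 20 = 24
Hiroshima→Nagoya: 18
Hiroshima→Sapporo→Sendai→Nagoya: 4 + 1 + 13 = 18
Hiroshima→Sendai→Nagoya: 7 + 13 = 20
The minimum is 18 mi.

18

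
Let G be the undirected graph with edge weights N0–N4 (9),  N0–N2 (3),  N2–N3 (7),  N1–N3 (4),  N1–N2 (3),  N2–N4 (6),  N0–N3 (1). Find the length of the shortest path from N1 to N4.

Comparing a few candidate routes:
N1 - N3 - N0 - N4: 4 + 1 + 9 = 14
N1 - N2 - N4: 3 + 6 = 9
N1 - N2 - N0 - N4: 3 + 3 + 9 = 15
N1 - N3 - N0 - N2 - N4: 4 + 1 + 3 + 6 = 14
N1 - N3 - N2 - N4: 4 + 7 + 6 = 17
Shortest: 9.

9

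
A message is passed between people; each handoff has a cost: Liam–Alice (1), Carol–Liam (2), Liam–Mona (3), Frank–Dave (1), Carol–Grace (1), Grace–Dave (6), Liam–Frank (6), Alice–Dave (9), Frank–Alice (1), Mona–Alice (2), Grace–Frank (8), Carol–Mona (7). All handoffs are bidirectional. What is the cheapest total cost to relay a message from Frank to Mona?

Comparing a few candidate routes:
Frank -> Alice -> Mona: 1 + 2 = 3
Frank -> Alice -> Liam -> Mona: 1 + 1 + 3 = 5
Frank -> Alice -> Liam -> Carol -> Mona: 1 + 1 + 2 + 7 = 11
Frank -> Liam -> Mona: 6 + 3 = 9
Frank -> Liam -> Alice -> Mona: 6 + 1 + 2 = 9
Best route has total 3.

3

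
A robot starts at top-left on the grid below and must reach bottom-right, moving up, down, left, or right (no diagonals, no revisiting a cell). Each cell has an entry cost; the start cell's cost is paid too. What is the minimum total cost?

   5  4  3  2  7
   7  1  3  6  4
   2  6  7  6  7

30

Cheapest: [0,0] → [0,1] → [1,1] → [1,2] → [1,3] → [1,4] → [2,4]
  5 + 4 + 1 + 3 + 6 + 4 + 7 = 30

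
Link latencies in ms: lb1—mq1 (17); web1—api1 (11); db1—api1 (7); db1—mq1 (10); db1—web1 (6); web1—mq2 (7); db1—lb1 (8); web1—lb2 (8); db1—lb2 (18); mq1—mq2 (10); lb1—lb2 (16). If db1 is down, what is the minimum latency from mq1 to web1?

17

Paths from mq1 to web1 avoiding db1:
mq1 - mq2 - web1: 10 + 7 = 17
mq1 - lb1 - lb2 - web1: 17 + 16 + 8 = 41
The minimum is 17 ms.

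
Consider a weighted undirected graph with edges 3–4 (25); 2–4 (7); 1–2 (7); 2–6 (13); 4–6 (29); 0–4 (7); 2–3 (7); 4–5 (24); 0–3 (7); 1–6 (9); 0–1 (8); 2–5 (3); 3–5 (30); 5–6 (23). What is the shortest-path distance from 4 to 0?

Comparing a few candidate routes:
4→0: 7
4→3→0: 25 + 7 = 32
4→2→1→0: 7 + 7 + 8 = 22
4→2→3→0: 7 + 7 + 7 = 21
4→2→6→1→0: 7 + 13 + 9 + 8 = 37
The minimum is 7.

7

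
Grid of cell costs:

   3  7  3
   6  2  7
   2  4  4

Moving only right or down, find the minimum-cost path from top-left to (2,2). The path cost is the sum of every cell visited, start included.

Take r0c0 -> r1c0 -> r1c1 -> r2c1 -> r2c2 for a total of 3 + 6 + 2 + 4 + 4 = 19.
(Top row then right column would cost 24.)

19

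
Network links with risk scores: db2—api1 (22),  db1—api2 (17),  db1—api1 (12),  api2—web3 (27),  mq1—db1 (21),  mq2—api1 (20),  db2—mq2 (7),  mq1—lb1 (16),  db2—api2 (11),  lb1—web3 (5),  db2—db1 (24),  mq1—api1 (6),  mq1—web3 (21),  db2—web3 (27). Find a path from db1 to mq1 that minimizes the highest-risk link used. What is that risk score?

12

Some routes from db1 to mq1:
db1→api2→db2→mq2→api1→mq1: max(17, 11, 7, 20, 6) = 20
db1→mq1: max(21) = 21
db1→api1→mq1: max(12, 6) = 12
db1→api2→db2→api1→mq1: max(17, 11, 22, 6) = 22
db1→db2→api1→mq1: max(24, 22, 6) = 24
db1→db2→mq2→api1→mq1: max(24, 7, 20, 6) = 24
The minimum achievable maximum is 12.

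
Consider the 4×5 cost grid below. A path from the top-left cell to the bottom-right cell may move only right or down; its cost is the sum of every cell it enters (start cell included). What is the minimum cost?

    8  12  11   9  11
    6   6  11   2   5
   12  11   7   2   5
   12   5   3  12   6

One optimal route is r0c0 r1c0 r1c1 r1c2 r1c3 r2c3 r2c4 r3c4.
Its cost is 8 + 6 + 6 + 11 + 2 + 2 + 5 + 6 = 46.
For comparison, the top-then-right route costs 67.

46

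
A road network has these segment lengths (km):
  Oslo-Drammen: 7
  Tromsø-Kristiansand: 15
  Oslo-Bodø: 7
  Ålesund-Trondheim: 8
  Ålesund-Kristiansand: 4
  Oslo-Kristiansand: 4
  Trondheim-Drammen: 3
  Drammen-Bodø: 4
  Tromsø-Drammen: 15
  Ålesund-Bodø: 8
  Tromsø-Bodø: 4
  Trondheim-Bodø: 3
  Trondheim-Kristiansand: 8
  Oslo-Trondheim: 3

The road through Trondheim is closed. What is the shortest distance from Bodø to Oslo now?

7

Comparing a few candidate routes:
Bodø→Tromsø→Drammen→Oslo: 4 + 15 + 7 = 26
Bodø→Oslo: 7
Bodø→Tromsø→Kristiansand→Oslo: 4 + 15 + 4 = 23
Bodø→Drammen→Oslo: 4 + 7 = 11
Bodø→Ålesund→Kristiansand→Oslo: 8 + 4 + 4 = 16
Shortest: 7 km.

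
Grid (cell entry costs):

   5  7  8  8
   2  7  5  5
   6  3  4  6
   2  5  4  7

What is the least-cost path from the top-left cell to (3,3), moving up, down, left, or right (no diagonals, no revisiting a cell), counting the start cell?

31

Cheapest: [0,0]→[1,0]→[2,0]→[2,1]→[2,2]→[3,2]→[3,3]
  5 + 2 + 6 + 3 + 4 + 4 + 7 = 31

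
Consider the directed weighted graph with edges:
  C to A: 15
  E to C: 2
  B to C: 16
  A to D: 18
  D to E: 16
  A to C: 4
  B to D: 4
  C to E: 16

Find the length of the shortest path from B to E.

20

Routes from B to E:
B -> C -> E: 16 + 16 = 32
B -> C -> A -> D -> E: 16 + 15 + 18 + 16 = 65
B -> D -> E: 4 + 16 = 20
The minimum is 20.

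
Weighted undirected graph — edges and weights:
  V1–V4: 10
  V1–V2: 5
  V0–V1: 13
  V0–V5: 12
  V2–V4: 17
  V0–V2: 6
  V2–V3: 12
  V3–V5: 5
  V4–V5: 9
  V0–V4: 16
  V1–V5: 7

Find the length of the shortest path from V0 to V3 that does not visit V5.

A few of the V0→V3 routes:
V0-V1-V2-V3: 13 + 5 + 12 = 30
V0-V4-V1-V2-V3: 16 + 10 + 5 + 12 = 43
V0-V4-V2-V3: 16 + 17 + 12 = 45
V0-V2-V3: 6 + 12 = 18
Shortest: 18.

18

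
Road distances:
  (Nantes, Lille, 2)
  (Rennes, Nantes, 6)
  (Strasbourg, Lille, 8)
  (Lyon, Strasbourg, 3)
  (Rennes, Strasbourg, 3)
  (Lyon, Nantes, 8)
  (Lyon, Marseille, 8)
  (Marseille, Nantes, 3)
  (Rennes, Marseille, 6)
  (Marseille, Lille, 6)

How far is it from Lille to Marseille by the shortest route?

A few of the Lille→Marseille routes:
Lille - Nantes - Rennes - Marseille: 2 + 6 + 6 = 14
Lille - Marseille: 6
Lille - Strasbourg - Rennes - Marseille: 8 + 3 + 6 = 17
Lille - Nantes - Marseille: 2 + 3 = 5
Best route has total 5.

5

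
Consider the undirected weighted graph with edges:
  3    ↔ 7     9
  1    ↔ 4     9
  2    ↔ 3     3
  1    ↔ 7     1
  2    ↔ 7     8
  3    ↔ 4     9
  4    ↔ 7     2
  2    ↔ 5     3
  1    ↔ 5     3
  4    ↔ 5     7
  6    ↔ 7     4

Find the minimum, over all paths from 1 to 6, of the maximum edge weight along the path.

Comparing a few candidate routes:
1 - 7 - 6: max(1, 4) = 4
1 - 5 - 4 - 7 - 6: max(3, 7, 2, 4) = 7
1 - 5 - 2 - 7 - 6: max(3, 3, 8, 4) = 8
1 - 4 - 7 - 6: max(9, 2, 4) = 9
The minimum achievable maximum is 4.

4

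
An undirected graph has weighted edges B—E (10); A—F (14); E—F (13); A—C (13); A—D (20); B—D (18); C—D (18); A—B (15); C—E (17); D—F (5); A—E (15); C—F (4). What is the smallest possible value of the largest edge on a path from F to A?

13

A few of the F→A routes:
F - A: max(14) = 14
F - E - A: max(13, 15) = 15
F - C - A: max(4, 13) = 13
Smallest bottleneck: 13.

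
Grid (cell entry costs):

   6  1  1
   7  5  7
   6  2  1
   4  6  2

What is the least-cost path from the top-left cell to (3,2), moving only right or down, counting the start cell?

17

Cheapest: r0c0→r0c1→r1c1→r2c1→r2c2→r3c2
  6 + 1 + 5 + 2 + 1 + 2 = 17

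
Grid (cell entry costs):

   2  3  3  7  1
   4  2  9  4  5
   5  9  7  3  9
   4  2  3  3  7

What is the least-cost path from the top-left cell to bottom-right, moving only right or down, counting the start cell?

30

One optimal route is [0,0]→[1,0]→[2,0]→[3,0]→[3,1]→[3,2]→[3,3]→[3,4].
Its cost is 2 + 4 + 5 + 4 + 2 + 3 + 3 + 7 = 30.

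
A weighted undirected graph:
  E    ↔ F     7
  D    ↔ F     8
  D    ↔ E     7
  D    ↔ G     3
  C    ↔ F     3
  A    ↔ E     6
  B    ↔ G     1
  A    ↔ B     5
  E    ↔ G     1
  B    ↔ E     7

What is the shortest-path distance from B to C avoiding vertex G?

Checking several routes:
B → A → E → F → C: 5 + 6 + 7 + 3 = 21
B → E → D → F → C: 7 + 7 + 8 + 3 = 25
B → E → F → C: 7 + 7 + 3 = 17
Shortest: 17.

17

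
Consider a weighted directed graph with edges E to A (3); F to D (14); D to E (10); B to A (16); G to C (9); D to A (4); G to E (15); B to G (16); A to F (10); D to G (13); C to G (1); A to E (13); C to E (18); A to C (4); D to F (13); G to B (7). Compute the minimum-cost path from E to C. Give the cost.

7

Candidate routes:
E - A - C: 3 + 4 = 7
E - A - F - D - G - C: 3 + 10 + 14 + 13 + 9 = 49
The minimum is 7.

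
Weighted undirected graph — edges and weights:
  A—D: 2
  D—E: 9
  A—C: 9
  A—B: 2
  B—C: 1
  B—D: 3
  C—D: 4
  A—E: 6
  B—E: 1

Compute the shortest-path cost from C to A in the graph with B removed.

6

Candidate routes:
C-A: 9
C-D-A: 4 + 2 = 6
C-D-E-A: 4 + 9 + 6 = 19
Best route has total 6.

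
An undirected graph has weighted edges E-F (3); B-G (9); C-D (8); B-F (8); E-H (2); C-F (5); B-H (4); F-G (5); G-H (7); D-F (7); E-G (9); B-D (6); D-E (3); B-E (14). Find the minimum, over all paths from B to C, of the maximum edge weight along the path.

5

A few of the B→C routes:
B - H - G - F - C: max(4, 7, 5, 5) = 7
B - D - E - H - G - F - C: max(6, 3, 2, 7, 5, 5) = 7
B - D - E - F - C: max(6, 3, 3, 5) = 6
B - H - E - F - C: max(4, 2, 3, 5) = 5
B - H - E - D - F - C: max(4, 2, 3, 7, 5) = 7
B - D - F - C: max(6, 7, 5) = 7
Smallest bottleneck: 5.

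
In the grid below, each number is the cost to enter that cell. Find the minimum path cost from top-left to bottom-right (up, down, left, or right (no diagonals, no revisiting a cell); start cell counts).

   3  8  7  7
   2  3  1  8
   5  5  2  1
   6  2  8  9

Path [0,0] → [1,0] → [1,1] → [1,2] → [2,2] → [2,3] → [3,3]: 3 + 2 + 3 + 1 + 2 + 1 + 9 = 21.

21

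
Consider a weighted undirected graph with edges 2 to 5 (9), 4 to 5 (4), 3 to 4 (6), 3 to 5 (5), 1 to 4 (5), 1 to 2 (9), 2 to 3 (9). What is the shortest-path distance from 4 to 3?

6

Checking several routes:
4-5-2-3: 4 + 9 + 9 = 22
4-3: 6
4-5-3: 4 + 5 = 9
The minimum is 6.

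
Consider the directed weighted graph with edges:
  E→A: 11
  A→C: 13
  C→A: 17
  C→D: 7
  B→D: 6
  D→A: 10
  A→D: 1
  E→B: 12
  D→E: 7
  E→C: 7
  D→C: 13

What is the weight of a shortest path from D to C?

13

Routes from D to C:
D-E-C: 7 + 7 = 14
D-A-C: 10 + 13 = 23
D-C: 13
D-E-A-C: 7 + 11 + 13 = 31
Shortest: 13.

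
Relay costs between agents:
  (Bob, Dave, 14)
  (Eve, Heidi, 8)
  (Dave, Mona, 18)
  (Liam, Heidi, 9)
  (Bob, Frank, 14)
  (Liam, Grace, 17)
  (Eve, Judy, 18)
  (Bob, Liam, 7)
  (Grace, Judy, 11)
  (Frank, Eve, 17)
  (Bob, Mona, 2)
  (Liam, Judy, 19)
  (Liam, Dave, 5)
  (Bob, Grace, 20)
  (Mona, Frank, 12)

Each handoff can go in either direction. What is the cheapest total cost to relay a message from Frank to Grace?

34

Some routes from Frank to Grace:
Frank → Mona → Bob → Liam → Grace: 12 + 2 + 7 + 17 = 38
Frank → Mona → Bob → Grace: 12 + 2 + 20 = 34
Frank → Bob → Grace: 14 + 20 = 34
Best route has total 34.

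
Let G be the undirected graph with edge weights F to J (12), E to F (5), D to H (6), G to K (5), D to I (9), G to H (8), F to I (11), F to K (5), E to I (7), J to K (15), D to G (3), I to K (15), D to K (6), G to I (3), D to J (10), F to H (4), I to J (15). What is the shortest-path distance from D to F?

A few of the D→F routes:
D → G → I → E → F: 3 + 3 + 7 + 5 = 18
D → G → I → F: 3 + 3 + 11 = 17
D → G → H → F: 3 + 8 + 4 = 15
D → H → F: 6 + 4 = 10
D → K → F: 6 + 5 = 11
D → G → K → F: 3 + 5 + 5 = 13
Shortest: 10.

10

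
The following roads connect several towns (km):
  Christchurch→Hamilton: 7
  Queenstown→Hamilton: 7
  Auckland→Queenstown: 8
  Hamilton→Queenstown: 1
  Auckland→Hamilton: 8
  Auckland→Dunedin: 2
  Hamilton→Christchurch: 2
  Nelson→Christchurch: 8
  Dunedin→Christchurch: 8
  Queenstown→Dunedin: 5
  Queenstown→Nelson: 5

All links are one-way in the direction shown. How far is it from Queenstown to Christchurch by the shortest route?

Paths from Queenstown to Christchurch:
Queenstown→Hamilton→Christchurch: 7 + 2 = 9
Queenstown→Dunedin→Christchurch: 5 + 8 = 13
Queenstown→Nelson→Christchurch: 5 + 8 = 13
Best route has total 9 km.

9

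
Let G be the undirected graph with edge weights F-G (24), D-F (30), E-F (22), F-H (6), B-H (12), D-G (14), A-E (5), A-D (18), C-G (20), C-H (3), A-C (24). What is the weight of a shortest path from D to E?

Comparing a few candidate routes:
D-A-E: 18 + 5 = 23
D-G-F-E: 14 + 24 + 22 = 60
D-F-E: 30 + 22 = 52
Best route has total 23.

23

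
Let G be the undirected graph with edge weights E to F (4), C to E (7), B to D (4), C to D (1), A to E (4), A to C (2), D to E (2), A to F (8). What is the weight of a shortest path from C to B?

Paths from C to B:
C -> D -> B: 1 + 4 = 5
C -> A -> E -> D -> B: 2 + 4 + 2 + 4 = 12
C -> A -> F -> E -> D -> B: 2 + 8 + 4 + 2 + 4 = 20
C -> E -> D -> B: 7 + 2 + 4 = 13
Shortest: 5.

5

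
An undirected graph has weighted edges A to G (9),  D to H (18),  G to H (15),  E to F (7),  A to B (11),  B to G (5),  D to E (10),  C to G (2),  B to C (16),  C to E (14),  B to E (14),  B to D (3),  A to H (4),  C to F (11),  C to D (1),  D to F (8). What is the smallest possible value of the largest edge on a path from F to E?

7

Some routes from F to E:
F - E: max(7) = 7
F - C - G - B - D - E: max(11, 2, 5, 3, 10) = 11
F - C - E: max(11, 14) = 14
F - C - G - A - B - D - E: max(11, 2, 9, 11, 3, 10) = 11
F - D - E: max(8, 10) = 10
F - C - D - E: max(11, 1, 10) = 11
The minimum achievable maximum is 7.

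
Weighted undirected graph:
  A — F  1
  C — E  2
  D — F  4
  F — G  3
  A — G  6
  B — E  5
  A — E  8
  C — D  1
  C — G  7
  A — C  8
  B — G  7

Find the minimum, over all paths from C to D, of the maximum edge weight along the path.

Comparing a few candidate routes:
C -> D: max(1) = 1
C -> E -> B -> G -> A -> F -> D: max(2, 5, 7, 6, 1, 4) = 7
C -> E -> B -> G -> F -> D: max(2, 5, 7, 3, 4) = 7
C -> G -> A -> F -> D: max(7, 6, 1, 4) = 7
Best route has worst link 1.

1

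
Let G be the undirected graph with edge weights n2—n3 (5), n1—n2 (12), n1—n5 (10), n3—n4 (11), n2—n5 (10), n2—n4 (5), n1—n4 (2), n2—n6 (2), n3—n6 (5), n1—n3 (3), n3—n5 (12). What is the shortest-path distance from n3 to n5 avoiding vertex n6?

A few of the n3→n5 routes:
n3 -> n5: 12
n3 -> n2 -> n5: 5 + 10 = 15
n3 -> n4 -> n1 -> n5: 11 + 2 + 10 = 23
n3 -> n1 -> n4 -> n2 -> n5: 3 + 2 + 5 + 10 = 20
n3 -> n2 -> n4 -> n1 -> n5: 5 + 5 + 2 + 10 = 22
n3 -> n1 -> n5: 3 + 10 = 13
The minimum is 12.

12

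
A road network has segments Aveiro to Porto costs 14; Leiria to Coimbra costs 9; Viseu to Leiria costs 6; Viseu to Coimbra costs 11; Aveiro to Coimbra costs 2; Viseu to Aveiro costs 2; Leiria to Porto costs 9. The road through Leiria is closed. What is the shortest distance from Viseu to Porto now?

Routes from Viseu to Porto avoiding Leiria:
Viseu -> Aveiro -> Porto: 2 + 14 = 16
Viseu -> Coimbra -> Aveiro -> Porto: 11 + 2 + 14 = 27
Best route has total 16.

16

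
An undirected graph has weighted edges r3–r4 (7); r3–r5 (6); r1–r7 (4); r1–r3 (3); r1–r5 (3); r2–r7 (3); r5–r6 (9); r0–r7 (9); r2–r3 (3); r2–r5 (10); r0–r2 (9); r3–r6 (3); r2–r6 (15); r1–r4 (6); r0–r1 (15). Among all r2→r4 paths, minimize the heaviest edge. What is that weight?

Comparing a few candidate routes:
r2-r3-r1-r4: max(3, 3, 6) = 6
r2-r7-r1-r3-r4: max(3, 4, 3, 7) = 7
r2-r3-r5-r1-r4: max(3, 6, 3, 6) = 6
r2-r7-r1-r4: max(3, 4, 6) = 6
r2-r7-r1-r5-r3-r4: max(3, 4, 3, 6, 7) = 7
The minimum achievable maximum is 6.

6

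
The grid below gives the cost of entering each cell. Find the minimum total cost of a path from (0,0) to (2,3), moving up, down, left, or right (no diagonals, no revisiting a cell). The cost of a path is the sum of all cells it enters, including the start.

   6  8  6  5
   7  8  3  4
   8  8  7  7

Take (0,0) (0,1) (0,2) (1,2) (1,3) (2,3) for a total of 6 + 8 + 6 + 3 + 4 + 7 = 34.

34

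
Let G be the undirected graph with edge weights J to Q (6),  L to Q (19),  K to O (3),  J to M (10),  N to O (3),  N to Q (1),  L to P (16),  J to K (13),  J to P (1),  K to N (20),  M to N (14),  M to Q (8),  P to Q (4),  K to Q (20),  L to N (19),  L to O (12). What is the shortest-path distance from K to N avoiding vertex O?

19

A few of the K→N routes:
K-J-M-N: 13 + 10 + 14 = 37
K-J-P-Q-N: 13 + 1 + 4 + 1 = 19
K-J-Q-N: 13 + 6 + 1 = 20
K-N: 20
K-Q-N: 20 + 1 = 21
K-J-M-Q-N: 13 + 10 + 8 + 1 = 32
Shortest: 19.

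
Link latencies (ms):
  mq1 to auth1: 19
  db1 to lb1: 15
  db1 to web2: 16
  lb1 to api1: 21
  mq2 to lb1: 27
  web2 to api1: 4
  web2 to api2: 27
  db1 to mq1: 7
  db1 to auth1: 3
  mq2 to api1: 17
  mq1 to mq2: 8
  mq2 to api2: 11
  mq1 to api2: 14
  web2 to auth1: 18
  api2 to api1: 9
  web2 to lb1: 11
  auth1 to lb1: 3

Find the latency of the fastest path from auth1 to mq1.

A few of the auth1→mq1 routes:
auth1-lb1-db1-mq1: 3 + 15 + 7 = 25
auth1-mq1: 19
auth1-db1-mq1: 3 + 7 = 10
auth1-lb1-web2-db1-mq1: 3 + 11 + 16 + 7 = 37
The minimum is 10 ms.

10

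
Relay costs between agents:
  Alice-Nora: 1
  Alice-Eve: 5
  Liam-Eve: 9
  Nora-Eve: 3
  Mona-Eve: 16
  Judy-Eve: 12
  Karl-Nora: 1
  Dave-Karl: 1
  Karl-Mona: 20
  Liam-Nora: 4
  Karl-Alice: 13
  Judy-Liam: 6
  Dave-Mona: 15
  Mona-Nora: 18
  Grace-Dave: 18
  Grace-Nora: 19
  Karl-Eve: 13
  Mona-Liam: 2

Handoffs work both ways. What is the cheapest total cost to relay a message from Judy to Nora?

A few of the Judy→Nora routes:
Judy→Eve→Nora: 12 + 3 = 15
Judy→Liam→Eve→Alice→Nora: 6 + 9 + 5 + 1 = 21
Judy→Liam→Eve→Nora: 6 + 9 + 3 = 18
Judy→Liam→Nora: 6 + 4 = 10
Judy→Eve→Alice→Nora: 12 + 5 + 1 = 18
Best route has total 10.

10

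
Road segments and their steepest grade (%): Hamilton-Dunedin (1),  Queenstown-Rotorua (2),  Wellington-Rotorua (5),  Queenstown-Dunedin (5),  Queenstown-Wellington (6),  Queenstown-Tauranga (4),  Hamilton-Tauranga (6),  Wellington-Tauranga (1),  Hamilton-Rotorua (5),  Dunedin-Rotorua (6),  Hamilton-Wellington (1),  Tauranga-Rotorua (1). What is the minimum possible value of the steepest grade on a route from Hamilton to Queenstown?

Some routes from Hamilton to Queenstown:
Hamilton - Wellington - Rotorua - Tauranga - Queenstown: max(1, 5, 1, 4) = 5
Hamilton - Wellington - Tauranga - Rotorua - Queenstown: max(1, 1, 1, 2) = 2
Hamilton - Wellington - Tauranga - Queenstown: max(1, 1, 4) = 4
Best route has worst link 2%.

2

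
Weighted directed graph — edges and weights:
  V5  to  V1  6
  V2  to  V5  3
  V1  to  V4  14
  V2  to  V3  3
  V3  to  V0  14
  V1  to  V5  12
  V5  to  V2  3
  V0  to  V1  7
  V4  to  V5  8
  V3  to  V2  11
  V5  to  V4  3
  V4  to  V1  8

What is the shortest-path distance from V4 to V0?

Routes from V4 to V0:
V4-V5-V2-V3-V0: 8 + 3 + 3 + 14 = 28
V4-V1-V5-V2-V3-V0: 8 + 12 + 3 + 3 + 14 = 40
Shortest: 28.

28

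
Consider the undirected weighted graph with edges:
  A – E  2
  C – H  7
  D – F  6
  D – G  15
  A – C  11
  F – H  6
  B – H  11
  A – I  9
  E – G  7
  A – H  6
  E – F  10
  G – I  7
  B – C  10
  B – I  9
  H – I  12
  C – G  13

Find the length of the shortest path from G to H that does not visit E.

Comparing a few candidate routes:
G-I-H: 7 + 12 = 19
G-I-B-H: 7 + 9 + 11 = 27
G-C-H: 13 + 7 = 20
G-D-F-H: 15 + 6 + 6 = 27
G-C-A-H: 13 + 11 + 6 = 30
G-I-A-H: 7 + 9 + 6 = 22
Best route has total 19.

19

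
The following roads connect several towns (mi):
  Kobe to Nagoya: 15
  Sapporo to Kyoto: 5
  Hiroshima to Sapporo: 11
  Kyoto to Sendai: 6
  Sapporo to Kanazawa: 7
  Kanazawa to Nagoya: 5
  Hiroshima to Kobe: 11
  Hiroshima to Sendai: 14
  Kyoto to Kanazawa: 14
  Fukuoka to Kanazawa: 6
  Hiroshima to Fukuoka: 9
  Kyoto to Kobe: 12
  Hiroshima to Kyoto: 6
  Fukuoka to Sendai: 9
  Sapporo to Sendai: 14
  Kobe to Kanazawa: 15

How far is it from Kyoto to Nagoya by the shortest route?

Checking several routes:
Kyoto → Sendai → Fukuoka → Kanazawa → Nagoya: 6 + 9 + 6 + 5 = 26
Kyoto → Sapporo → Kanazawa → Nagoya: 5 + 7 + 5 = 17
Kyoto → Kobe → Nagoya: 12 + 15 = 27
Kyoto → Hiroshima → Sapporo → Kanazawa → Nagoya: 6 + 11 + 7 + 5 = 29
Kyoto → Hiroshima → Fukuoka → Kanazawa → Nagoya: 6 + 9 + 6 + 5 = 26
Kyoto → Kanazawa → Nagoya: 14 + 5 = 19
The minimum is 17 mi.

17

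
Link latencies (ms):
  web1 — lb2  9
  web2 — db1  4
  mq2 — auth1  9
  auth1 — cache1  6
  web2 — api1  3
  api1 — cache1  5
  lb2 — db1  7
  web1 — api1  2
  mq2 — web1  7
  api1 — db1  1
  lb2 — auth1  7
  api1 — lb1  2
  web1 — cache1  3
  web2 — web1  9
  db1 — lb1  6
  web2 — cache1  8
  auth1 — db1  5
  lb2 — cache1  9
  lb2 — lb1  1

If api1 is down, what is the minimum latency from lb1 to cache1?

A few of the lb1→cache1 routes:
lb1 -> lb2 -> web1 -> cache1: 1 + 9 + 3 = 13
lb1 -> lb2 -> auth1 -> cache1: 1 + 7 + 6 = 14
lb1 -> lb2 -> cache1: 1 + 9 = 10
The minimum is 10 ms.

10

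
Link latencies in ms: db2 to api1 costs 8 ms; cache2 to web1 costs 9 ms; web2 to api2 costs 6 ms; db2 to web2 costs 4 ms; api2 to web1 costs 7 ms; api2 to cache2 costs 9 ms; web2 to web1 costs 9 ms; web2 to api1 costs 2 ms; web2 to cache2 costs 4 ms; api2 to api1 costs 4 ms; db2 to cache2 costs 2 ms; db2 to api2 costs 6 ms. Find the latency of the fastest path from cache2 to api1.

Comparing a few candidate routes:
cache2 -> db2 -> api2 -> api1: 2 + 6 + 4 = 12
cache2 -> db2 -> web2 -> api1: 2 + 4 + 2 = 8
cache2 -> web2 -> api1: 4 + 2 = 6
cache2 -> db2 -> api1: 2 + 8 = 10
Shortest: 6 ms.

6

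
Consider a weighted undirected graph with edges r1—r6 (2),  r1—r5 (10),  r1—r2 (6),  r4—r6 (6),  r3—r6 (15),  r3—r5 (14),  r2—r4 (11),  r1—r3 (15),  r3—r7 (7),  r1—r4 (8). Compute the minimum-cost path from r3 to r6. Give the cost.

A few of the r3→r6 routes:
r3-r1-r4-r6: 15 + 8 + 6 = 29
r3-r1-r2-r4-r6: 15 + 6 + 11 + 6 = 38
r3-r1-r6: 15 + 2 = 17
r3-r5-r1-r6: 14 + 10 + 2 = 26
r3-r6: 15
r3-r5-r1-r4-r6: 14 + 10 + 8 + 6 = 38
Shortest: 15.

15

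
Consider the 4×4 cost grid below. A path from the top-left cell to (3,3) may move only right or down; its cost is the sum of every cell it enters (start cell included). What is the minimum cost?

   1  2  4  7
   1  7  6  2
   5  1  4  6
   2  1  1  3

13

Take r0c0 r1c0 r2c0 r2c1 r3c1 r3c2 r3c3 for a total of 1 + 1 + 5 + 1 + 1 + 1 + 3 = 13.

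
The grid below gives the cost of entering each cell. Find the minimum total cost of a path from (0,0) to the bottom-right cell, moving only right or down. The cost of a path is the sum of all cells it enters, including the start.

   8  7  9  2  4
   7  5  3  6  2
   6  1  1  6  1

Cheapest: [0,0] [0,1] [1,1] [2,1] [2,2] [2,3] [2,4]
  8 + 7 + 5 + 1 + 1 + 6 + 1 = 29
(Top row then right column would cost 33.)

29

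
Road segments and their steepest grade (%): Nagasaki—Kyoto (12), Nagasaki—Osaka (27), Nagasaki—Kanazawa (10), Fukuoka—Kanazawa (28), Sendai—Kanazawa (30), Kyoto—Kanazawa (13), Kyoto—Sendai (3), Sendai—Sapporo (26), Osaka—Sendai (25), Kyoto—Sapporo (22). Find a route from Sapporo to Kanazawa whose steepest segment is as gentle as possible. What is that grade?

Some routes from Sapporo to Kanazawa:
Sapporo -> Kyoto -> Sendai -> Osaka -> Nagasaki -> Kanazawa: max(22, 3, 25, 27, 10) = 27
Sapporo -> Kyoto -> Nagasaki -> Kanazawa: max(22, 12, 10) = 22
Sapporo -> Sendai -> Kyoto -> Nagasaki -> Kanazawa: max(26, 3, 12, 10) = 26
Sapporo -> Kyoto -> Kanazawa: max(22, 13) = 22
Sapporo -> Sendai -> Kyoto -> Kanazawa: max(26, 3, 13) = 26
Best route has worst link 22%.

22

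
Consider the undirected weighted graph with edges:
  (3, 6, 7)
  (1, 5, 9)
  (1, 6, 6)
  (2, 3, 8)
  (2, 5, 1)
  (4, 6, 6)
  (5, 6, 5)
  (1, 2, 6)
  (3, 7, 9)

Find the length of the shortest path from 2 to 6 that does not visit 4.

6

Candidate routes:
2 -> 1 -> 6: 6 + 6 = 12
2 -> 5 -> 6: 1 + 5 = 6
2 -> 1 -> 5 -> 6: 6 + 9 + 5 = 20
2 -> 5 -> 1 -> 6: 1 + 9 + 6 = 16
2 -> 3 -> 6: 8 + 7 = 15
The minimum is 6.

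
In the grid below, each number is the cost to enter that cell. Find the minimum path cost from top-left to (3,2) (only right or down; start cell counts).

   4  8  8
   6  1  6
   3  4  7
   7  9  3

One optimal route is r0c0 -> r1c0 -> r1c1 -> r2c1 -> r2c2 -> r3c2.
Its cost is 4 + 6 + 1 + 4 + 7 + 3 = 25.
For comparison, the top-then-right route costs 36.

25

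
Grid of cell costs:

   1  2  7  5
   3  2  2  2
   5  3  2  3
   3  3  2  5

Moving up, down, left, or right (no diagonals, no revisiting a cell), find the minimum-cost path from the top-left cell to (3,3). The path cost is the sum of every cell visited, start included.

One optimal route is r0c0 r0c1 r1c1 r1c2 r2c2 r3c2 r3c3.
Its cost is 1 + 2 + 2 + 2 + 2 + 2 + 5 = 16.

16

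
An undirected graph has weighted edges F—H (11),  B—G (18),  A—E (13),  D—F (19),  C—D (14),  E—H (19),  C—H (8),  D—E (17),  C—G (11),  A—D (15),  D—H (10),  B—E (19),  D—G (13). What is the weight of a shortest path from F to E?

30

Comparing a few candidate routes:
F → H → D → E: 11 + 10 + 17 = 38
F → D → H → E: 19 + 10 + 19 = 48
F → D → A → E: 19 + 15 + 13 = 47
F → D → E: 19 + 17 = 36
F → H → E: 11 + 19 = 30
Shortest: 30.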